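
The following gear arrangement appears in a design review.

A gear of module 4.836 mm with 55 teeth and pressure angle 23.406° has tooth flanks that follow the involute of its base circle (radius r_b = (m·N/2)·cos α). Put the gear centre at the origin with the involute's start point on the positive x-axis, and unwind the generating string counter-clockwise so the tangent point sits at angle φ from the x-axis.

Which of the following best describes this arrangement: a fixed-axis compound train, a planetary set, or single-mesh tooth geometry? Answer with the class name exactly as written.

single-mesh involute tooth geometry (55T wheel at module 4.836)
classification: single-mesh tooth geometry

single-mesh tooth geometry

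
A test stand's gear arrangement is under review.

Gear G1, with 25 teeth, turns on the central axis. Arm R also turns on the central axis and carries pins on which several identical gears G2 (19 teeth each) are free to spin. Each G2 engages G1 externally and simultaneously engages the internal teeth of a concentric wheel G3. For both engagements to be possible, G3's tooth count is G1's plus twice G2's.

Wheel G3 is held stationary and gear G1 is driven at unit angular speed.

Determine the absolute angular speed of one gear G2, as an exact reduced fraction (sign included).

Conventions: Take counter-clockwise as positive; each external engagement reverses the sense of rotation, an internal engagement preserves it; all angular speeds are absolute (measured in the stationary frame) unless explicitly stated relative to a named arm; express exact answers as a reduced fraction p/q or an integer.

planetary set (25T centre, 19T on arm, 63T internal) — Willis relation
ring teeth: 25 + 2·19 = 63
25(ω_sun−ω_arm) = −63(ω_ring−ω_arm),  ω_ring = 0, ω_sun = 1
25(1−ω_arm) = −63(0−ω_arm)  ⇒  88·ω_arm = 25  ⇒  ω_arm = 25/88
sun–planet mesh: 25·(1−25/88) = −19·(ω_p−ω_arm)  ⇒  ω_p−ω_arm = -1575/1672
ω_p = 25/88 − 1575/1672 = -25/38
exact speed ratio = -25/38

-25/38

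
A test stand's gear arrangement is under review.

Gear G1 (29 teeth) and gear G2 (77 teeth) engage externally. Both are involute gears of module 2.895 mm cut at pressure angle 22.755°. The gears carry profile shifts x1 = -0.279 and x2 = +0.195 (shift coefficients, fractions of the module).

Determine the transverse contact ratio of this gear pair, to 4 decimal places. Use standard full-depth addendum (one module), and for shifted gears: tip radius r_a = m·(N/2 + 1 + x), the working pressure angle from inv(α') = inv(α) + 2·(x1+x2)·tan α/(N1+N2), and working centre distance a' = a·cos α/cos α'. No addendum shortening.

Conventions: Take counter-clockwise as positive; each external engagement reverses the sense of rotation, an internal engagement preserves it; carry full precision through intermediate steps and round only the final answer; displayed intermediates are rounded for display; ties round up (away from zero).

recognized (one external pair, fixed centres): single-mesh tooth geometry, m = 2.895, N1 = 29, N2 = 77
base radii: r_b1 = 38.710275, r_b2 = 102.782453
tip radii: r_a1 = 44.064795, r_a2 = 114.917025
inv(α') = inv(22.755°) + 2·(-0.279+0.195)·tan α/(29+77) = 0.02162298  ⇒  α' = 22.53617°
a' = a·cos α / cos α' = 153.4350·cos 22.755°/cos 22.53617° = 153.190709
action lengths: √(r_a1²−r_b1²) = 21.052810, √(r_a2²−r_b2²) = 51.397373
base pitch p_b = π·m·cos α = 8.387029
CR = (21.052810 + 51.397373 − 153.190709·sin 22.53617°)/8.387029 = 1.637923
contact ratio ≈ 1.6379

1.6379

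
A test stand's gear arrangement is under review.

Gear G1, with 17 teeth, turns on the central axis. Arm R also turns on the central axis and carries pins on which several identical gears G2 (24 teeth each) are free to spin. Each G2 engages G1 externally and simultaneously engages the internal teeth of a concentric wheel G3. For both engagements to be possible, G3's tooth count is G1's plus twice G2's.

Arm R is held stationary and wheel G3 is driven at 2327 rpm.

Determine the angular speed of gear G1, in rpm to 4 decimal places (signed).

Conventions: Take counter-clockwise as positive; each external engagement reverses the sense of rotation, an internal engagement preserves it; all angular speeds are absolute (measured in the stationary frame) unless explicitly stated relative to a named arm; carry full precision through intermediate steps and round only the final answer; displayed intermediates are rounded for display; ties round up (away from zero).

class = planetary set [G3 = 17+2·24 = 65; Willis about the carrier]
normalise by the input: solve with ω_ring = 1, then scale by 2327 rpm
ring teeth: 17 + 2·24 = 65
17(ω_sun−ω_arm) = −65(ω_ring−ω_arm),  ω_arm = 0, ω_ring = 1
ω_sun = 0 − (65/17)(1−0) = -65/17
scale: ω_sun = -65/17 × 2327 rpm = -8897.3529 rpm

-8897.3529 rpm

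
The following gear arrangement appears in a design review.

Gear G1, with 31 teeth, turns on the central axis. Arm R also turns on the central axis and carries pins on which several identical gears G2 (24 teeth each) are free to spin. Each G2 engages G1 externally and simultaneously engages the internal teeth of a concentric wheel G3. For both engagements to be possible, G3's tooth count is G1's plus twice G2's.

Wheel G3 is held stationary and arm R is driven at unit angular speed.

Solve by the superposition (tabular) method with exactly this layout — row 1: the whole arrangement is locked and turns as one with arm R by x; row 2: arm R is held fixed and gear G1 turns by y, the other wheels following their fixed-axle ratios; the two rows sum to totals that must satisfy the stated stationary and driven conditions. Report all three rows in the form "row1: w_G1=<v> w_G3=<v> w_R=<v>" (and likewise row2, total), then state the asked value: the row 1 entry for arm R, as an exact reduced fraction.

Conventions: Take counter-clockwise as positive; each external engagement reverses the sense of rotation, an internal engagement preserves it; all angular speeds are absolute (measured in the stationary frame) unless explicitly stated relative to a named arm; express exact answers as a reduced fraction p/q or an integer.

topology: planetary set — G1 31T / G2 24T / G3 79T, arm = carrier (Willis)
superposition row 1 [locked train]: every member turns x
row 2 (arm held, sun turns y): ω_ring = −(31/79)·y, ω_arm = 0
boundary: total ω_ring = x − (31/79)·y = 0 and total ω_arm = x = 1  ⇒  y = 79/31, x = 1
row 2 ring = −(31/79)·79/31 = -1
totals (row 1 + row 2): sun 1 + 79/31 = 110/31, ring 1 + (-1) = 0, arm 1 + 0 = 1
asked cell (row1, arm) = 1

row1: w_G1=1 w_G3=1 w_R=1
row2: w_G1=79/31 w_G3=-1 w_R=0
total: w_G1=110/31 w_G3=0 w_R=1
asked value: 1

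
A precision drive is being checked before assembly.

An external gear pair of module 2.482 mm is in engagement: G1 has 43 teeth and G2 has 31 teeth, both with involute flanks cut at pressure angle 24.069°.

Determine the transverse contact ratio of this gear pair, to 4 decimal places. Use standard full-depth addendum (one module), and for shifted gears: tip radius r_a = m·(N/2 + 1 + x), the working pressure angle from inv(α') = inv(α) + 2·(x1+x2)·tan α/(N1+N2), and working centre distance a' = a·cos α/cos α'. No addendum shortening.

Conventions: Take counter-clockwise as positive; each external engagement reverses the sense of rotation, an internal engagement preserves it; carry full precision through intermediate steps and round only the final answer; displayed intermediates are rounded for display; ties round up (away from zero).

single-mesh involute tooth geometry (43T engaging 31T at module 2.482)
base radii: r_b1 = 48.723352, r_b2 = 35.126138
tip radii: r_a1 = 55.845000, r_a2 = 40.953000
no profile shift: α' = α, a' = a
action lengths: √(r_a1²−r_b1²) = 27.289173, √(r_a2²−r_b2²) = 21.054754
base pitch p_b = π·m·cos α = 7.119485
CR = (27.289173 + 21.054754 − 91.834000·sin 24.06900°)/7.119485 = 1.529699
contact ratio ≈ 1.5297

1.5297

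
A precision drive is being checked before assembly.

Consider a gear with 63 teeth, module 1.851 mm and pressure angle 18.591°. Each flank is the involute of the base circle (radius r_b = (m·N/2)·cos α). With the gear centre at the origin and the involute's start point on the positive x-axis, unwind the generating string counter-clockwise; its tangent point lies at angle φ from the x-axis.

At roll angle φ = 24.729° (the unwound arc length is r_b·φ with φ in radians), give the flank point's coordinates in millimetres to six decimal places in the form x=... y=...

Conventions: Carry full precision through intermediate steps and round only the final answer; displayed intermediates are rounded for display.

x=60.174044 y=1.453654

topology: single-mesh involute geometry — m = 1.851, N = 63
pitch radius r_p = m·N/2 = 1.851·63/2 = 58.306500
base radius r_b = r_p·cos α = 58.306500·cos 18.591° = 55.263979
roll angle φ = 24.729° = 0.43160247 rad
x = r_b·(cos φ + φ·sin φ) = 60.174044
y = r_b·(sin φ − φ·cos φ) = 1.453654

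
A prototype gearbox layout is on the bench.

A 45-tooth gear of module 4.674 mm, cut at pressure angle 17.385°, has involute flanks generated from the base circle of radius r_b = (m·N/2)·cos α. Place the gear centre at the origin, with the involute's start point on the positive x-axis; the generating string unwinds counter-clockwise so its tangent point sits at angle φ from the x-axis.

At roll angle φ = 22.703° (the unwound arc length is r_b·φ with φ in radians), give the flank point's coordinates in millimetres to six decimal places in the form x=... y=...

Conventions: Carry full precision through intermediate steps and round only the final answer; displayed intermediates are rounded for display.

class = single-mesh tooth geometry [base-circle involute, m = 4.674, 45T]
pitch radius r_p = m·N/2 = 4.674·45/2 = 105.165000
base radius r_b = r_p·cos α = 105.165000·cos 17.385° = 100.360914
roll angle φ = 22.703° = 0.39624210 rad
x = r_b·(cos φ + φ·sin φ) = 107.933069
y = r_b·(sin φ − φ·cos φ) = 2.048760

x=107.933069 y=2.048760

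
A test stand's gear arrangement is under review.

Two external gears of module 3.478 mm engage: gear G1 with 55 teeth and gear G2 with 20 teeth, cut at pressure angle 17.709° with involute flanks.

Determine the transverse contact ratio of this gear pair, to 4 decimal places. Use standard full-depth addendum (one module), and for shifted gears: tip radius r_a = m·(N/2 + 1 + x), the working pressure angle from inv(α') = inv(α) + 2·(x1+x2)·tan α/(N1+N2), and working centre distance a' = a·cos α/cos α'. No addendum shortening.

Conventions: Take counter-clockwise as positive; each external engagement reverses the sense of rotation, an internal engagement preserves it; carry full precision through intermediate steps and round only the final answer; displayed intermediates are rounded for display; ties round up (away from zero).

1.7767

single-mesh involute tooth geometry (55T engaging 20T at module 3.478)
base radii: r_b1 = 91.112738, r_b2 = 33.131905
tip radii: r_a1 = 99.123000, r_a2 = 38.258000
no profile shift: α' = α, a' = a
action lengths: √(r_a1²−r_b1²) = 39.036368, √(r_a2²−r_b2²) = 19.129857
base pitch p_b = π·m·cos α = 10.408695
CR = (39.036368 + 19.129857 − 130.425000·sin 17.70900°)/10.408695 = 1.776707
contact ratio ≈ 1.7767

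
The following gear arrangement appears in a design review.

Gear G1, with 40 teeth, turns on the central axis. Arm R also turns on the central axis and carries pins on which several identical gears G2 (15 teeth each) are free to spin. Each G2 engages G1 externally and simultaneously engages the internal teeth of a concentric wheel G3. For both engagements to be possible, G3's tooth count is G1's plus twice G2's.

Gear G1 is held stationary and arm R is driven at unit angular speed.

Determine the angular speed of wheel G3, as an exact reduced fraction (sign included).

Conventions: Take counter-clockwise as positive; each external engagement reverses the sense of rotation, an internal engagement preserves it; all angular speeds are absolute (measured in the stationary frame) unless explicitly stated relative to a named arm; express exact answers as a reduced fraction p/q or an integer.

11/7

planetary set (40T centre, 15T on arm, 70T internal) — Willis relation
ring teeth: 40 + 2·15 = 70
40(ω_sun−ω_arm) = −70(ω_ring−ω_arm),  ω_sun = 0, ω_arm = 1
ω_ring = 1 − (40/70)(0−1) = 11/7
exact speed ratio = 11/7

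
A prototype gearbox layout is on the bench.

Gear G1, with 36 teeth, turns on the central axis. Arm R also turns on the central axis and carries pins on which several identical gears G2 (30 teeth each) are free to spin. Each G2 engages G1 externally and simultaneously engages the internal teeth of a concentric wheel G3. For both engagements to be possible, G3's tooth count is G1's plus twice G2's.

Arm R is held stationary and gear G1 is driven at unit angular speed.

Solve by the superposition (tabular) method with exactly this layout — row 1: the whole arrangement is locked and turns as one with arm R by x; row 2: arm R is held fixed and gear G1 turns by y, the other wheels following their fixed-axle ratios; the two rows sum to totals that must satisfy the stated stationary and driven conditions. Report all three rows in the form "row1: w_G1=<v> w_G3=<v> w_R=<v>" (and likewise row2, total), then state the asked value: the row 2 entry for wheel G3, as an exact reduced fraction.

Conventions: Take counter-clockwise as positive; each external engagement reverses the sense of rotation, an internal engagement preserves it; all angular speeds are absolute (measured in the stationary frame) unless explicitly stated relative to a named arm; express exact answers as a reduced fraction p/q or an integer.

row1: w_G1=0 w_G3=0 w_R=0
row2: w_G1=1 w_G3=-3/8 w_R=0
total: w_G1=1 w_G3=-3/8 w_R=0
asked value: -3/8

topology: planetary set — G1 36T / G2 30T / G3 96T, arm = carrier (Willis)
row 1 (train locked, turned with arm): all members turn x
row 2: sun turns y, ring = −(36/96)·y, arm 0
boundary: total ω_arm = x = 0 and total ω_sun = x + y = 1  ⇒  y = 1, x = 0
row 2 ring = −(36/96)·1 = -3/8
totals (row 1 + row 2): sun 0 + 1 = 1, ring 0 + (-3/8) = -3/8, arm 0 + 0 = 0
asked cell (row2, ring) = -3/8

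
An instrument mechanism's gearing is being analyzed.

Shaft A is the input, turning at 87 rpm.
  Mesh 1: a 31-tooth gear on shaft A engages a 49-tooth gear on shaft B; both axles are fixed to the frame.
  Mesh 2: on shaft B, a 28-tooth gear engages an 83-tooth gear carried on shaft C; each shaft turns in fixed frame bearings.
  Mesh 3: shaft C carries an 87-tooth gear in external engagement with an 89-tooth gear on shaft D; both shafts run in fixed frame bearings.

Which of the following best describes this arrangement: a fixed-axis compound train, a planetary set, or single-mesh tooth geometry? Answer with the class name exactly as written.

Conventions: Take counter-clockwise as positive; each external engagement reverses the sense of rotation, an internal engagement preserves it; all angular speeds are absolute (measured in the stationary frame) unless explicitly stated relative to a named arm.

class = fixed-axis compound train [3 meshes; 3 ratios multiply, 3 sense flips]
classification: fixed-axis compound train

fixed-axis compound train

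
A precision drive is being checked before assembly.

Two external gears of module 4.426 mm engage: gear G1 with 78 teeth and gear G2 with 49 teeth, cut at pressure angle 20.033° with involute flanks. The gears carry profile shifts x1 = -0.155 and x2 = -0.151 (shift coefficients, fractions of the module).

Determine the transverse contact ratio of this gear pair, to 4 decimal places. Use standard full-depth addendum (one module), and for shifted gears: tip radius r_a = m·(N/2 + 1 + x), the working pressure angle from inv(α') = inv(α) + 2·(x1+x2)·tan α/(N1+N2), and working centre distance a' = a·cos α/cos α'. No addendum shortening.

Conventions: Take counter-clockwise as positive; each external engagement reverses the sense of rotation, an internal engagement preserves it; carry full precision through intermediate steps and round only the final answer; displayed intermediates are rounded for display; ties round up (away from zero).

1.8466

class = single-mesh tooth geometry [involute pair 78T × 49T, m = 4.426]
base radii: r_b1 = 162.170072, r_b2 = 101.876071
tip radii: r_a1 = 176.353970, r_a2 = 112.194674
inv(α') = inv(20.033°) + 2·(-0.155-0.151)·tan α/(78+49) = 0.01322374  ⇒  α' = 19.24247°
a' = a·cos α / cos α' = 281.0510·cos 20.033°/cos 19.24247° = 279.670697
action lengths: √(r_a1²−r_b1²) = 69.293510, √(r_a2²−r_b2²) = 46.999054
base pitch p_b = π·m·cos α = 13.063392
CR = (69.293510 + 46.999054 − 279.670697·sin 19.24247°)/13.063392 = 1.846567
contact ratio ≈ 1.8466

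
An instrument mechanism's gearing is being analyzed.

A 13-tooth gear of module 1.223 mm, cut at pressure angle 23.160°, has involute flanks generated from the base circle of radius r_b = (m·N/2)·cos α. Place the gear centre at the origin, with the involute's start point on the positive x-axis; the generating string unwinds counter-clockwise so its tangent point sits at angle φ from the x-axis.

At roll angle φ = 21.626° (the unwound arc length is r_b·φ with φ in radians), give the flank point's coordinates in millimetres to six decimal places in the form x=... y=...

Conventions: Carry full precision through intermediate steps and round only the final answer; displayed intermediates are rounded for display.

class = single-mesh tooth geometry [base-circle involute, m = 1.223, 13T]
pitch radius r_p = m·N/2 = 1.223·13/2 = 7.949500
base radius r_b = r_p·cos α = 7.949500·cos 23.160° = 7.308851
roll angle φ = 21.626° = 0.37744490 rad
x = r_b·(cos φ + φ·sin φ) = 7.811081
y = r_b·(sin φ − φ·cos φ) = 0.129148

x=7.811081 y=0.129148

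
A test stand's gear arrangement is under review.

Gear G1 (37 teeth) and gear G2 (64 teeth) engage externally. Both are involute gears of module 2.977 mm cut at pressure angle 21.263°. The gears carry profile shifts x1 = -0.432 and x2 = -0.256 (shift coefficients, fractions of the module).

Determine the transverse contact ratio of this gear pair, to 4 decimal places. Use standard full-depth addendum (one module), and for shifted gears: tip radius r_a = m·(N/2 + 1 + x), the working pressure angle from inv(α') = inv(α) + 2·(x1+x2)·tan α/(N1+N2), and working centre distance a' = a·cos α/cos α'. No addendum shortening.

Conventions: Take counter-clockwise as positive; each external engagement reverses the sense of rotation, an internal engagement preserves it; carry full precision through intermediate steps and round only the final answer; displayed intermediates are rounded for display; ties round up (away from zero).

1.8637

recognized (one external pair, fixed centres): single-mesh tooth geometry, m = 2.977, N1 = 37, N2 = 64
base radii: r_b1 = 51.325337, r_b2 = 88.778961
tip radii: r_a1 = 56.765436, r_a2 = 97.478888
inv(α') = inv(21.263°) + 2·(-0.432-0.256)·tan α/(37+64) = 0.01272905  ⇒  α' = 19.00676°
a' = a·cos α / cos α' = 150.3385·cos 21.263°/cos 19.00676° = 148.183225
action lengths: √(r_a1²−r_b1²) = 24.249217, √(r_a2²−r_b2²) = 40.254560
base pitch p_b = π·m·cos α = 8.715854
CR = (24.249217 + 40.254560 − 148.183225·sin 19.00676°)/8.715854 = 1.863673
contact ratio ≈ 1.8637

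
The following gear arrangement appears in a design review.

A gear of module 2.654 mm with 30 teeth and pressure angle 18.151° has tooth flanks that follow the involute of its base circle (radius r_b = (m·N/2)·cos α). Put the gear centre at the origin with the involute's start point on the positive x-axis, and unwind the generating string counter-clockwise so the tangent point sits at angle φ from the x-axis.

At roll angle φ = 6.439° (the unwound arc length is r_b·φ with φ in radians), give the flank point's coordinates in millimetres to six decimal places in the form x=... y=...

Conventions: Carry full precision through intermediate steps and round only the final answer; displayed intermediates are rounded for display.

x=38.067137 y=0.017875

single-mesh involute tooth geometry (30T wheel at module 2.654)
pitch radius r_p = m·N/2 = 2.654·30/2 = 39.810000
base radius r_b = r_p·cos α = 39.810000·cos 18.151° = 37.829007
roll angle φ = 6.439° = 0.11238175 rad
x = r_b·(cos φ + φ·sin φ) = 38.067137
y = r_b·(sin φ − φ·cos φ) = 0.017875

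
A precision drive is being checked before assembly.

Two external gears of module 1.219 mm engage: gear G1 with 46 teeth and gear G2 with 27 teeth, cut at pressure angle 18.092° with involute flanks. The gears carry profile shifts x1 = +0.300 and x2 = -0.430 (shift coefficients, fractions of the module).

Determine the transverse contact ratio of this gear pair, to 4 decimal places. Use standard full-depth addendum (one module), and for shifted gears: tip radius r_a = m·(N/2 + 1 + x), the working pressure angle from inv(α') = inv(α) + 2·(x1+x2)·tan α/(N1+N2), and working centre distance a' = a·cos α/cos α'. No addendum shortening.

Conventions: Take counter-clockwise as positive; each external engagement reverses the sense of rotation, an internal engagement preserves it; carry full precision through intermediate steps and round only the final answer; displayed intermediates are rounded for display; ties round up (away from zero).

topology: single-mesh involute geometry — m = 1.219, 46T/27T pair
base radii: r_b1 = 26.650826, r_b2 = 15.642876
tip radii: r_a1 = 29.621700, r_a2 = 17.151330
inv(α') = inv(18.092°) + 2·(+0.300-0.430)·tan α/(46+27) = 0.00976730  ⇒  α' = 17.44282°
a' = a·cos α / cos α' = 44.4935·cos 18.092°/cos 17.44282° = 44.332250
action lengths: √(r_a1²−r_b1²) = 12.929757, √(r_a2²−r_b2²) = 7.033389
base pitch p_b = π·m·cos α = 3.640263
CR = (12.929757 + 7.033389 − 44.332250·sin 17.44282°)/3.640263 = 1.833489
contact ratio ≈ 1.8335

1.8335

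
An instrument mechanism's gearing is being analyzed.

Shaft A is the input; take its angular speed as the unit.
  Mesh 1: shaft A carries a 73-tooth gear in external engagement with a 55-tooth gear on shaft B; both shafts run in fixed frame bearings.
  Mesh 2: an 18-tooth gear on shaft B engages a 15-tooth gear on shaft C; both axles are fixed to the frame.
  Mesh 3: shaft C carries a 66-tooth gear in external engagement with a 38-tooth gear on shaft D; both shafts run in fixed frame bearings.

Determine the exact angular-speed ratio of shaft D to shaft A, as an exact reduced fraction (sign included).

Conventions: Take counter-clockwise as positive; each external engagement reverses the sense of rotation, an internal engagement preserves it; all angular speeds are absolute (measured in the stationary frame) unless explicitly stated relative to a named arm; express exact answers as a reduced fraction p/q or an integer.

class = fixed-axis compound train [3 meshes; 3 ratios multiply, 3 sense flips]
mesh 1 [73T→55T]: running ratio 73/55, sense −
mesh 2 [18T→15T]: running ratio 438/275, sense +
mesh 3 [66T→38T]: running ratio 1314/475, sense −
ω_out/ω_in = -1314/475

-1314/475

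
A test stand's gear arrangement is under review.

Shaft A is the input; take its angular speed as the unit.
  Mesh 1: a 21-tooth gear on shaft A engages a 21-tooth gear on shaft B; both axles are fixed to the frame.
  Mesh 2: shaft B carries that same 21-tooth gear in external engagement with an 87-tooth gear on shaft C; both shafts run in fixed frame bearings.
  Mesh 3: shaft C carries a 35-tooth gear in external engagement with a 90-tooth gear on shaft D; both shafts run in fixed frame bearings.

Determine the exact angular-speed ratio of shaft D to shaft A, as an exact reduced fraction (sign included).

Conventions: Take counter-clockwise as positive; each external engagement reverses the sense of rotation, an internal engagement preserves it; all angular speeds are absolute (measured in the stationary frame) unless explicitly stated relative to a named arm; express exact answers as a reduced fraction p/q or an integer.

-49/522

class = fixed-axis compound train [3 meshes; 3 ratios multiply, 3 sense flips]
mesh 1 [21T→21T]: running ratio 1, sense −
mesh 2 [21T→87T]: running ratio 7/29, sense +
mesh 3 [35T→90T]: running ratio 49/522, sense −
ω_out/ω_in = -49/522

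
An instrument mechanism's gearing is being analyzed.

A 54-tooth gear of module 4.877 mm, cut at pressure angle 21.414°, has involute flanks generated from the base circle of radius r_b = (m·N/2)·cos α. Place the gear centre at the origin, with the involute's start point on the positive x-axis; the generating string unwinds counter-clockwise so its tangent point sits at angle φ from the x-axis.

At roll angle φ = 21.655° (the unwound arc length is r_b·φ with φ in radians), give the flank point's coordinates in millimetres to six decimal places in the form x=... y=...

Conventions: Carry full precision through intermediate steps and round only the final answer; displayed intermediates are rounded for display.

x=131.034263 y=2.174801

single-mesh involute tooth geometry (54T wheel at module 4.877)
pitch radius r_p = m·N/2 = 4.877·54/2 = 131.679000
base radius r_b = r_p·cos α = 131.679000·cos 21.414° = 122.588755
roll angle φ = 21.655° = 0.37795105 rad
x = r_b·(cos φ + φ·sin φ) = 131.034263
y = r_b·(sin φ − φ·cos φ) = 2.174801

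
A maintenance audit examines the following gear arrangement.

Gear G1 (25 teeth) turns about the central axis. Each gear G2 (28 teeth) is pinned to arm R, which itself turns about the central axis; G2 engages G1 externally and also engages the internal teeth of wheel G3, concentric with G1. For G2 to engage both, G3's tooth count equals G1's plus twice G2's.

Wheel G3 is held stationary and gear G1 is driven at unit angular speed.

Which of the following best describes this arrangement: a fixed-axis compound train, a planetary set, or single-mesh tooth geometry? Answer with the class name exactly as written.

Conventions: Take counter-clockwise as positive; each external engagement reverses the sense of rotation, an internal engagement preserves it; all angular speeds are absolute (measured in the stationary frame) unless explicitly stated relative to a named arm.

planetary set

planetary set (25T centre, 28T on arm, 81T internal) — Willis relation
classification: planetary set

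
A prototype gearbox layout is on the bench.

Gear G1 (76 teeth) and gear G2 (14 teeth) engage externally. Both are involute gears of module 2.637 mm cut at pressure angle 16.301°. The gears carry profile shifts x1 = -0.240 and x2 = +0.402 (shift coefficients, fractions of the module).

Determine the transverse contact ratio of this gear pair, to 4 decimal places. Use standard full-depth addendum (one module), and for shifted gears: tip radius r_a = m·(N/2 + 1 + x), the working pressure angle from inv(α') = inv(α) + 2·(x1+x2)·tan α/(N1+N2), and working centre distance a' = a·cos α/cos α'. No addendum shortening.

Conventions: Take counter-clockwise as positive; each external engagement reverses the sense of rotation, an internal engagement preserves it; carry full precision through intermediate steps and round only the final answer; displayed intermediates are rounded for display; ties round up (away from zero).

class = single-mesh tooth geometry [involute pair 76T × 14T, m = 2.637]
base radii: r_b1 = 96.177758, r_b2 = 17.716955
tip radii: r_a1 = 102.210120, r_a2 = 22.156074
inv(α') = inv(16.301°) + 2·(-0.240+0.402)·tan α/(76+14) = 0.00898607  ⇒  α' = 16.97628°
a' = a·cos α / cos α' = 118.6650·cos 16.301°/cos 16.97628° = 119.083701
action lengths: √(r_a1²−r_b1²) = 34.594038, √(r_a2²−r_b2²) = 13.304176
base pitch p_b = π·m·cos α = 7.951351
CR = (34.594038 + 13.304176 − 119.083701·sin 16.97628°)/7.951351 = 1.651123
contact ratio ≈ 1.6511

1.6511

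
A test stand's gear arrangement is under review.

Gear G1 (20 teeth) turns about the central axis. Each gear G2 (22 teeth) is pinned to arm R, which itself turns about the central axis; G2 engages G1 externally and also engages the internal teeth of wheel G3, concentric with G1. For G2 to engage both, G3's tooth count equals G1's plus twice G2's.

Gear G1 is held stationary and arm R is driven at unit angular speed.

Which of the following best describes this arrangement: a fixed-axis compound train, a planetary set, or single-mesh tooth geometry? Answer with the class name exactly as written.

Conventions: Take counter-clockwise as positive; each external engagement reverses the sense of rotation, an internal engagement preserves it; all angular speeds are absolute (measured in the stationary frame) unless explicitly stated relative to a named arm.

class = planetary set [G3 = 20+2·22 = 64; Willis about the carrier]
classification: planetary set

planetary set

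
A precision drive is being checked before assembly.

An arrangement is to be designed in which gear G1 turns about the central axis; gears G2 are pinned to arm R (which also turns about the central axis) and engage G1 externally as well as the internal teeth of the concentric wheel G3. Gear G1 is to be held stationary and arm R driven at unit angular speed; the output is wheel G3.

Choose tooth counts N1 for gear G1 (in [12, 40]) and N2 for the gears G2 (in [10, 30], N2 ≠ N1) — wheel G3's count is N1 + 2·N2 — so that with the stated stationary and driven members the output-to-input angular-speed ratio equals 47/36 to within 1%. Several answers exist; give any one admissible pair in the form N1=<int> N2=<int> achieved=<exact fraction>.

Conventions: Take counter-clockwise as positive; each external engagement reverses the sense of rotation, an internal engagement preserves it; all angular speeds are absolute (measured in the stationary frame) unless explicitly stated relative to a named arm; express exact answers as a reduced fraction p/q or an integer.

N1=22 N2=25 achieved=47/36

topology: planetary set — design target 47/36, arm = carrier (Willis)
Willis with ω_sun = 0: ω_ring/ω_arm = (N1+N3)/N3; set equal to 47/36  ⇒  N3/N1 = 1/(47/36 − 1) = 36/11
N3 = N1 + 2·N2  ⇒  N2/N1 = (N3/N1 − 1)/2 = (36/11 − 1)/2 = 25/22
smallest multiple with N1 ≥ 12 and N2 ≥ 10: k = 1  ⇒  N1 = 1·22 = 22, N2 = 1·25 = 25 (N1 ≤ 40, N2 ≤ 30, N2 ≠ N1 ✓), N3 = 22 + 2·25 = 72
check: (N1+N3)/N3 with N1 = 22, N3 = 72 gives 47/36; |achieved − target| = 0 ≤ 47/3600 ✓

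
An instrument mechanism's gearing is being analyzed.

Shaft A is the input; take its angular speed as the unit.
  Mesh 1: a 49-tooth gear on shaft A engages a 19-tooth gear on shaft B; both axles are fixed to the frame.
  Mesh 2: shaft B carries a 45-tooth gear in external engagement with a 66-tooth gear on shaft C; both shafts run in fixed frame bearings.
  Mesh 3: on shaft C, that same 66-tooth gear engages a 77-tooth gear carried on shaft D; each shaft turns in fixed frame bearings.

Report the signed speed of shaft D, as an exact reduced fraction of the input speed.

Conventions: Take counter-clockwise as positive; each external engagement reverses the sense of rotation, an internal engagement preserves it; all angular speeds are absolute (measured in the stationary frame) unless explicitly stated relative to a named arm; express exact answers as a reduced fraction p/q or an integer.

-315/209

3-mesh fixed-axis compound train (all bearings frame-fixed)
mesh 1 [49T→19T]: |ω|/ω_in = 1×49/19 = 49/19, sense flips to −
mesh 2 [45T→66T]: |ω|/ω_in = (49/19)×45/66 = 735/418, sense flips to +
mesh 3 [66T→77T]: |ω|/ω_in = (735/418)×66/77 = 315/209, sense flips to −
signed output speed (× input speed) = -315/209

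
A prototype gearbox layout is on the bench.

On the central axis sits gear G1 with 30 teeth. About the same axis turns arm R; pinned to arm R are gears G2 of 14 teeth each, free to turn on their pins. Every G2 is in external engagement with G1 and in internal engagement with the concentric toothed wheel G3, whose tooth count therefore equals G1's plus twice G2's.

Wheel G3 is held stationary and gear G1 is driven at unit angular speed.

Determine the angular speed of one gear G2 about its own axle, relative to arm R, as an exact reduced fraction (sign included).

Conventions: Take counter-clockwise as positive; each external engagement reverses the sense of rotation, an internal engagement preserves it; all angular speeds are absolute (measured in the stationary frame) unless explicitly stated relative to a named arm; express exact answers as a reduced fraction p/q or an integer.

recognized (axles ride arm R): planetary set, 30/14/58 teeth
ring teeth: 30 + 2·14 = 58
30(ω_sun−ω_arm) = −58(ω_ring−ω_arm),  ω_ring = 0, ω_sun = 1
30(1−ω_arm) = −58(0−ω_arm)  ⇒  88·ω_arm = 30  ⇒  ω_arm = 15/44
sun–planet mesh: 30·(1−15/44) = −14·(ω_p−ω_arm)  ⇒  ω_p−ω_arm = -435/308
exact speed ratio = -435/308

-435/308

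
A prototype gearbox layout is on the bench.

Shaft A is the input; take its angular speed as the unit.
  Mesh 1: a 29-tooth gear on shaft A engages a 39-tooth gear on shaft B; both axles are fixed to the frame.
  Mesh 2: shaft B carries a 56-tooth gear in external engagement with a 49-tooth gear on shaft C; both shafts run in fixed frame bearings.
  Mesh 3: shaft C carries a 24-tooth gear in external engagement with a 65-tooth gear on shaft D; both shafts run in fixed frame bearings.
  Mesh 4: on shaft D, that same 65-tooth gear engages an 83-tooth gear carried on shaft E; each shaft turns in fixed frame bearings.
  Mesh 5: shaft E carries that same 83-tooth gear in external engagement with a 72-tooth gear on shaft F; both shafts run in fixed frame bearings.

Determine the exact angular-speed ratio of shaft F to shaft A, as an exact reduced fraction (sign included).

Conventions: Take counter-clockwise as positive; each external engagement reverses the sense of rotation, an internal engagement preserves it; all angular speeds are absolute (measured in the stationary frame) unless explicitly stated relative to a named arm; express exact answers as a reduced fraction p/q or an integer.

-232/819

class = fixed-axis compound train [5 meshes; 5 ratios multiply, 5 sense flips]
mesh 1 [29T→39T]: running ratio 29/39, sense −
mesh 2 [56T→49T]: running ratio 232/273, sense +
mesh 3 [24T→65T]: running ratio 1856/5915, sense −
mesh 4 [65T→83T]: running ratio 1856/7553, sense +
mesh 5 [83T→72T]: running ratio 232/819, sense −
ω_out/ω_in = -232/819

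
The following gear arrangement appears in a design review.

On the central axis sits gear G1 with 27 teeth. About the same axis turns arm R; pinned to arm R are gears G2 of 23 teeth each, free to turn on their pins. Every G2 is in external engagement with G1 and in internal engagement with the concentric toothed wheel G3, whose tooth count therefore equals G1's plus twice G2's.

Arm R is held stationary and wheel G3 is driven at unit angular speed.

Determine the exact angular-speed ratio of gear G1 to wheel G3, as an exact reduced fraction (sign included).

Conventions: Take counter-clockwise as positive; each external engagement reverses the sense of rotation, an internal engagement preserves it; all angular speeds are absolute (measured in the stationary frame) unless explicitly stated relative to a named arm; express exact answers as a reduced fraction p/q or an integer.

-73/27

recognized (axles ride arm R): planetary set, 27/23/73 teeth
ring teeth: 27 + 2·23 = 73
27(ω_sun−ω_arm) = −73(ω_ring−ω_arm),  ω_arm = 0, ω_ring = 1
ω_sun = 0 − (73/27)(1−0) = -73/27
ω_out/ω_in = -73/27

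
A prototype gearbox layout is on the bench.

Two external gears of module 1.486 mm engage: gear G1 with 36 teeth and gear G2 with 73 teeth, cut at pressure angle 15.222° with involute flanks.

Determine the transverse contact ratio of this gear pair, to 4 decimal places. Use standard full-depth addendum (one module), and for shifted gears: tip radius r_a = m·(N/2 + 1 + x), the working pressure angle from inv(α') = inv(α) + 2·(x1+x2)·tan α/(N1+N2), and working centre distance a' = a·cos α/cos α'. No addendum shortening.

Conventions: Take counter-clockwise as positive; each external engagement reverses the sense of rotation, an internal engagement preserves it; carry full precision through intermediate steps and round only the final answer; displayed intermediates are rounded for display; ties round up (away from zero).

topology: single-mesh involute geometry — m = 1.486, 36T/73T pair
base radii: r_b1 = 25.809566, r_b2 = 52.336065
tip radii: r_a1 = 28.234000, r_a2 = 55.725000
no profile shift: α' = α, a' = a
action lengths: √(r_a1²−r_b1²) = 11.446617, √(r_a2²−r_b2²) = 19.136663
base pitch p_b = π·m·cos α = 4.504619
CR = (11.446617 + 19.136663 − 80.987000·sin 15.22200°)/4.504619 = 2.068845
contact ratio ≈ 2.0688

2.0688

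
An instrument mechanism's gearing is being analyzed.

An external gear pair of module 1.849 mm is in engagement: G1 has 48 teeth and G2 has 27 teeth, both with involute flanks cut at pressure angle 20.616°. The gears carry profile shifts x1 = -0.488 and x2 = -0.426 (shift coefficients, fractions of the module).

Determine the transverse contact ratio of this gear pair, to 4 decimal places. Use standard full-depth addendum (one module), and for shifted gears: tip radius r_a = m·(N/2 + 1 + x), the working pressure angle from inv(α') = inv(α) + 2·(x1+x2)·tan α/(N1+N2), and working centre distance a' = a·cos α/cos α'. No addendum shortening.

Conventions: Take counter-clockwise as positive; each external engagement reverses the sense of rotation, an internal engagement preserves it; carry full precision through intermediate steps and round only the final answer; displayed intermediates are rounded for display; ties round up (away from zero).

2.0671

single-mesh involute tooth geometry (48T engaging 27T at module 1.849)
base radii: r_b1 = 41.534216, r_b2 = 23.362997
tip radii: r_a1 = 45.322688, r_a2 = 26.022826
inv(α') = inv(20.616°) + 2·(-0.488-0.426)·tan α/(48+27) = 0.00720785  ⇒  α' = 15.79885°
a' = a·cos α / cos α' = 69.3375·cos 20.616°/cos 15.79885° = 67.445054
action lengths: √(r_a1²−r_b1²) = 18.139871, √(r_a2²−r_b2²) = 11.461146
base pitch p_b = π·m·cos α = 5.436816
CR = (18.139871 + 11.461146 − 67.445054·sin 15.79885°)/5.436816 = 2.067086
contact ratio ≈ 2.0671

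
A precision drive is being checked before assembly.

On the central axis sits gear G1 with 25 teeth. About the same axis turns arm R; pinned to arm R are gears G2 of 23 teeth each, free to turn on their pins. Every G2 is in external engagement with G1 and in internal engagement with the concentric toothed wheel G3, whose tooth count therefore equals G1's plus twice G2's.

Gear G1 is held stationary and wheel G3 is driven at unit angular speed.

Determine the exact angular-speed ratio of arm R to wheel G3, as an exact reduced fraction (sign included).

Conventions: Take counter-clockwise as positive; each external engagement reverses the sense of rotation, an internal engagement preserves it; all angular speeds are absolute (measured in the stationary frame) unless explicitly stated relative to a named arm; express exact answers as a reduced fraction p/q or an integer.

recognized (axles ride arm R): planetary set, 25/23/71 teeth
ring teeth: 25 + 2·23 = 71
25(ω_sun−ω_arm) = −71(ω_ring−ω_arm),  ω_sun = 0, ω_ring = 1
25(0−ω_arm) = −71(1−ω_arm)  ⇒  96·ω_arm = 71  ⇒  ω_arm = 71/96
ω_out/ω_in = 71/96

71/96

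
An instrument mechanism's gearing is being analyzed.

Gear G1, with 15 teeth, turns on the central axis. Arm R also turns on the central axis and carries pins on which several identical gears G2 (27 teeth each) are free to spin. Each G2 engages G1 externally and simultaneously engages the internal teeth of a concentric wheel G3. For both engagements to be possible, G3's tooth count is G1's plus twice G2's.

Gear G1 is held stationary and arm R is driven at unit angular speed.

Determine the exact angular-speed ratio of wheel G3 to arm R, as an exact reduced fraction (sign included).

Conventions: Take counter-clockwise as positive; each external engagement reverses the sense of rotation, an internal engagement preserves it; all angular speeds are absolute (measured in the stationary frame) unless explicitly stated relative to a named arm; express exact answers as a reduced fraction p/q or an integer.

28/23

class = planetary set [G3 = 15+2·27 = 69; Willis about the carrier]
ring teeth: 15 + 2·27 = 69
15(ω_sun−ω_arm) = −69(ω_ring−ω_arm),  ω_sun = 0, ω_arm = 1
ω_ring = 1 − (15/69)(0−1) = 28/23
ω_out/ω_in = 28/23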